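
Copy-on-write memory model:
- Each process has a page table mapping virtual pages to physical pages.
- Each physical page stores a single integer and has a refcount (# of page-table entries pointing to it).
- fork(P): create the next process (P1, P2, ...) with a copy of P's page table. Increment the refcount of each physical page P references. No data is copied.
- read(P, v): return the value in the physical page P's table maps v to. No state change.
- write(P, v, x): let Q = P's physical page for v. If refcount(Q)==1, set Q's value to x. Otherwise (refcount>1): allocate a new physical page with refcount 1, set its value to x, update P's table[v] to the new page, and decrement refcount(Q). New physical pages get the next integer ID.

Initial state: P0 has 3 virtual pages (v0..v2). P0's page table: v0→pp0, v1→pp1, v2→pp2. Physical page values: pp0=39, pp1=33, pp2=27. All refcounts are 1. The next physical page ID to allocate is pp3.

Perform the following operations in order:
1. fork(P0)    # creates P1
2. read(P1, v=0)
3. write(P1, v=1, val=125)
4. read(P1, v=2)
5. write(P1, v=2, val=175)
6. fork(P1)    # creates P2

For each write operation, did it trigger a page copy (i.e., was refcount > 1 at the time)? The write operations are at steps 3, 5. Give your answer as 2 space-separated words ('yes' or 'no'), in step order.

Op 1: fork(P0) -> P1. 3 ppages; refcounts: pp0:2 pp1:2 pp2:2
Op 2: read(P1, v0) -> 39. No state change.
Op 3: write(P1, v1, 125). refcount(pp1)=2>1 -> COPY to pp3. 4 ppages; refcounts: pp0:2 pp1:1 pp2:2 pp3:1
Op 4: read(P1, v2) -> 27. No state change.
Op 5: write(P1, v2, 175). refcount(pp2)=2>1 -> COPY to pp4. 5 ppages; refcounts: pp0:2 pp1:1 pp2:1 pp3:1 pp4:1
Op 6: fork(P1) -> P2. 5 ppages; refcounts: pp0:3 pp1:1 pp2:1 pp3:2 pp4:2

yes yes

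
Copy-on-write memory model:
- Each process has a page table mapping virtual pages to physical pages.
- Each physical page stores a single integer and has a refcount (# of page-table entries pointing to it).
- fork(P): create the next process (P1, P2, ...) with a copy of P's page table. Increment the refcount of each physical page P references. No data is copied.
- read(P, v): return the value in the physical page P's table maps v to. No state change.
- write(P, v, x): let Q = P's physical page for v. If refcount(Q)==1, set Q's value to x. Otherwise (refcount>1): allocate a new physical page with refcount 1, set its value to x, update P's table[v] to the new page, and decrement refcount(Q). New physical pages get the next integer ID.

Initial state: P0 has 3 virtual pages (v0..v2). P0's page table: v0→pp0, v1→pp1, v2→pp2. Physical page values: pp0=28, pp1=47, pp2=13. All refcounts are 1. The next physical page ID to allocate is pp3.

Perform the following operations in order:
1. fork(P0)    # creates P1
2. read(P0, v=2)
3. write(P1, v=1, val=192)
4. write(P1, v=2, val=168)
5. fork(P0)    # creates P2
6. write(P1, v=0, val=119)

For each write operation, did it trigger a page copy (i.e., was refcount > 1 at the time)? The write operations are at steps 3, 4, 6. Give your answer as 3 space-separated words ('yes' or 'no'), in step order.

Op 1: fork(P0) -> P1. 3 ppages; refcounts: pp0:2 pp1:2 pp2:2
Op 2: read(P0, v2) -> 13. No state change.
Op 3: write(P1, v1, 192). refcount(pp1)=2>1 -> COPY to pp3. 4 ppages; refcounts: pp0:2 pp1:1 pp2:2 pp3:1
Op 4: write(P1, v2, 168). refcount(pp2)=2>1 -> COPY to pp4. 5 ppages; refcounts: pp0:2 pp1:1 pp2:1 pp3:1 pp4:1
Op 5: fork(P0) -> P2. 5 ppages; refcounts: pp0:3 pp1:2 pp2:2 pp3:1 pp4:1
Op 6: write(P1, v0, 119). refcount(pp0)=3>1 -> COPY to pp5. 6 ppages; refcounts: pp0:2 pp1:2 pp2:2 pp3:1 pp4:1 pp5:1

yes yes yes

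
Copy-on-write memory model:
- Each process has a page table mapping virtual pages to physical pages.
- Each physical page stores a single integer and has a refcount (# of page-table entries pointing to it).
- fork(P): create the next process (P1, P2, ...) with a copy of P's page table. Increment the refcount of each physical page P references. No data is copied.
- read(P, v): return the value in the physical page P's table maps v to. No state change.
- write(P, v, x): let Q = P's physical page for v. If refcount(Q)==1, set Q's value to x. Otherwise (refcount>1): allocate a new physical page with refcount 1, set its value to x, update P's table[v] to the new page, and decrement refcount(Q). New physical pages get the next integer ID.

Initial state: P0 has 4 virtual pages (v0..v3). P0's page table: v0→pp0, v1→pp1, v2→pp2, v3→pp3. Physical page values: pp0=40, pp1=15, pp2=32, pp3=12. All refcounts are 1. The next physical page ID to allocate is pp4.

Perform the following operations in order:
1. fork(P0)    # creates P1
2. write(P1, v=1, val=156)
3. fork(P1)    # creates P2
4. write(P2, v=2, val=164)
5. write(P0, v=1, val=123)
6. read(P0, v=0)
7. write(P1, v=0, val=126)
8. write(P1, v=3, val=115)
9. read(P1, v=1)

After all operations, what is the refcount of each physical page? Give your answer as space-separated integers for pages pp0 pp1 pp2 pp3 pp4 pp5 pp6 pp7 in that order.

Answer: 2 1 2 2 2 1 1 1

Derivation:
Op 1: fork(P0) -> P1. 4 ppages; refcounts: pp0:2 pp1:2 pp2:2 pp3:2
Op 2: write(P1, v1, 156). refcount(pp1)=2>1 -> COPY to pp4. 5 ppages; refcounts: pp0:2 pp1:1 pp2:2 pp3:2 pp4:1
Op 3: fork(P1) -> P2. 5 ppages; refcounts: pp0:3 pp1:1 pp2:3 pp3:3 pp4:2
Op 4: write(P2, v2, 164). refcount(pp2)=3>1 -> COPY to pp5. 6 ppages; refcounts: pp0:3 pp1:1 pp2:2 pp3:3 pp4:2 pp5:1
Op 5: write(P0, v1, 123). refcount(pp1)=1 -> write in place. 6 ppages; refcounts: pp0:3 pp1:1 pp2:2 pp3:3 pp4:2 pp5:1
Op 6: read(P0, v0) -> 40. No state change.
Op 7: write(P1, v0, 126). refcount(pp0)=3>1 -> COPY to pp6. 7 ppages; refcounts: pp0:2 pp1:1 pp2:2 pp3:3 pp4:2 pp5:1 pp6:1
Op 8: write(P1, v3, 115). refcount(pp3)=3>1 -> COPY to pp7. 8 ppages; refcounts: pp0:2 pp1:1 pp2:2 pp3:2 pp4:2 pp5:1 pp6:1 pp7:1
Op 9: read(P1, v1) -> 156. No state change.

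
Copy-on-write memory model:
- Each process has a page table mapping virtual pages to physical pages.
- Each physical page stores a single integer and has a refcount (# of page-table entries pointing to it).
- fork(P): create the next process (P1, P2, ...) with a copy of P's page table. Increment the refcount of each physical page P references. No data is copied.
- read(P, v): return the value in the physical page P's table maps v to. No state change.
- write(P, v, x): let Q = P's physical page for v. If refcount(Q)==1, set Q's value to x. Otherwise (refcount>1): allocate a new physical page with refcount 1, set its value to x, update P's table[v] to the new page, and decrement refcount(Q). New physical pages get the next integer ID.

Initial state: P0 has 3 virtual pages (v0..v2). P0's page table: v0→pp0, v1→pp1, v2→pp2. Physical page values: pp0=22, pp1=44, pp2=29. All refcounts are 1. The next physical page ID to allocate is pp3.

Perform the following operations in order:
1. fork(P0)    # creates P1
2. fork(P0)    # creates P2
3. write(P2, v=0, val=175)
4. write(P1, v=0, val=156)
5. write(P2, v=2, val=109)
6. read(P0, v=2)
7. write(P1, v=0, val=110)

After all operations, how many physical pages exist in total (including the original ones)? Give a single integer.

Answer: 6

Derivation:
Op 1: fork(P0) -> P1. 3 ppages; refcounts: pp0:2 pp1:2 pp2:2
Op 2: fork(P0) -> P2. 3 ppages; refcounts: pp0:3 pp1:3 pp2:3
Op 3: write(P2, v0, 175). refcount(pp0)=3>1 -> COPY to pp3. 4 ppages; refcounts: pp0:2 pp1:3 pp2:3 pp3:1
Op 4: write(P1, v0, 156). refcount(pp0)=2>1 -> COPY to pp4. 5 ppages; refcounts: pp0:1 pp1:3 pp2:3 pp3:1 pp4:1
Op 5: write(P2, v2, 109). refcount(pp2)=3>1 -> COPY to pp5. 6 ppages; refcounts: pp0:1 pp1:3 pp2:2 pp3:1 pp4:1 pp5:1
Op 6: read(P0, v2) -> 29. No state change.
Op 7: write(P1, v0, 110). refcount(pp4)=1 -> write in place. 6 ppages; refcounts: pp0:1 pp1:3 pp2:2 pp3:1 pp4:1 pp5:1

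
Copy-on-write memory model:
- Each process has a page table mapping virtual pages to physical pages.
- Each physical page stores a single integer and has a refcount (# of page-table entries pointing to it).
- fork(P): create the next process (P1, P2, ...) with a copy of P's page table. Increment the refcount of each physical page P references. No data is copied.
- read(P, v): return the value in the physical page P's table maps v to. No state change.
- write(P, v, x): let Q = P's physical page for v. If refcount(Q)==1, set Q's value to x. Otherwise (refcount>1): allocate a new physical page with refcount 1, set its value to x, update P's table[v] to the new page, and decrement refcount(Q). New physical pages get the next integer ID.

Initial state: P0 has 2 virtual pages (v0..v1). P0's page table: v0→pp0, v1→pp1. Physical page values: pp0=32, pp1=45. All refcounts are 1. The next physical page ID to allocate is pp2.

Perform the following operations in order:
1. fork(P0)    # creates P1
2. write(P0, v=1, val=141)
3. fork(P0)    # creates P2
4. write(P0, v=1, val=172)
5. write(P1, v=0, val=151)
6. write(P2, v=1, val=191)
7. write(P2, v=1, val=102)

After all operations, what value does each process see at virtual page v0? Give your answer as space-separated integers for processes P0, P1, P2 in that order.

Answer: 32 151 32

Derivation:
Op 1: fork(P0) -> P1. 2 ppages; refcounts: pp0:2 pp1:2
Op 2: write(P0, v1, 141). refcount(pp1)=2>1 -> COPY to pp2. 3 ppages; refcounts: pp0:2 pp1:1 pp2:1
Op 3: fork(P0) -> P2. 3 ppages; refcounts: pp0:3 pp1:1 pp2:2
Op 4: write(P0, v1, 172). refcount(pp2)=2>1 -> COPY to pp3. 4 ppages; refcounts: pp0:3 pp1:1 pp2:1 pp3:1
Op 5: write(P1, v0, 151). refcount(pp0)=3>1 -> COPY to pp4. 5 ppages; refcounts: pp0:2 pp1:1 pp2:1 pp3:1 pp4:1
Op 6: write(P2, v1, 191). refcount(pp2)=1 -> write in place. 5 ppages; refcounts: pp0:2 pp1:1 pp2:1 pp3:1 pp4:1
Op 7: write(P2, v1, 102). refcount(pp2)=1 -> write in place. 5 ppages; refcounts: pp0:2 pp1:1 pp2:1 pp3:1 pp4:1
P0: v0 -> pp0 = 32
P1: v0 -> pp4 = 151
P2: v0 -> pp0 = 32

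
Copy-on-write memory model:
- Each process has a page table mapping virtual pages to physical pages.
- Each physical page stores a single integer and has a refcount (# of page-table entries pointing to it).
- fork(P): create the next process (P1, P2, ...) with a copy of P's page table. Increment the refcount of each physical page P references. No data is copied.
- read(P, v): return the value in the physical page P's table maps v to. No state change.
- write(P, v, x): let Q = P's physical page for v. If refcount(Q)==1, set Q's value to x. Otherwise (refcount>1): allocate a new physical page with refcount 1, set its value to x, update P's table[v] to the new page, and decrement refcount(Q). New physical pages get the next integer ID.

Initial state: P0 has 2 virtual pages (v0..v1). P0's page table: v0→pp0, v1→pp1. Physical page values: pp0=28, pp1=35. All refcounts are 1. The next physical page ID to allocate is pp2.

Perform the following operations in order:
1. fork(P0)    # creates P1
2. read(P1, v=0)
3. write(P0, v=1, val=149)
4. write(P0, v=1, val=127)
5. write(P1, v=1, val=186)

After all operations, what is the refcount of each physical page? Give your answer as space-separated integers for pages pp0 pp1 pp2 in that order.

Answer: 2 1 1

Derivation:
Op 1: fork(P0) -> P1. 2 ppages; refcounts: pp0:2 pp1:2
Op 2: read(P1, v0) -> 28. No state change.
Op 3: write(P0, v1, 149). refcount(pp1)=2>1 -> COPY to pp2. 3 ppages; refcounts: pp0:2 pp1:1 pp2:1
Op 4: write(P0, v1, 127). refcount(pp2)=1 -> write in place. 3 ppages; refcounts: pp0:2 pp1:1 pp2:1
Op 5: write(P1, v1, 186). refcount(pp1)=1 -> write in place. 3 ppages; refcounts: pp0:2 pp1:1 pp2:1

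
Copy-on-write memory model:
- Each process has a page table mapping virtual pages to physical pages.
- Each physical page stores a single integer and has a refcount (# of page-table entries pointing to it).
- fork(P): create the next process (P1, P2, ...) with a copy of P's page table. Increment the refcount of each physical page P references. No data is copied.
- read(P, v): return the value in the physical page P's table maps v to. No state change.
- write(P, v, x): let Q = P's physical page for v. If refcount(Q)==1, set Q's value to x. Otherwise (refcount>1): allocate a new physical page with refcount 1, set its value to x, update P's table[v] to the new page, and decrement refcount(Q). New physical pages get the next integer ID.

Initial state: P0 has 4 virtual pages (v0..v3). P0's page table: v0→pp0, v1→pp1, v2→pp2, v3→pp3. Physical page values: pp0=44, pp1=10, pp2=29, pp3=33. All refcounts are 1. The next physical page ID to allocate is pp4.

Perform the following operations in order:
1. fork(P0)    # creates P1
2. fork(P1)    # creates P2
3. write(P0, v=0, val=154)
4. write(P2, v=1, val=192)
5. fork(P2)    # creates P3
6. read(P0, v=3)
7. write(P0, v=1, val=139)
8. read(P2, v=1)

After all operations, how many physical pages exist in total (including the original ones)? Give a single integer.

Answer: 7

Derivation:
Op 1: fork(P0) -> P1. 4 ppages; refcounts: pp0:2 pp1:2 pp2:2 pp3:2
Op 2: fork(P1) -> P2. 4 ppages; refcounts: pp0:3 pp1:3 pp2:3 pp3:3
Op 3: write(P0, v0, 154). refcount(pp0)=3>1 -> COPY to pp4. 5 ppages; refcounts: pp0:2 pp1:3 pp2:3 pp3:3 pp4:1
Op 4: write(P2, v1, 192). refcount(pp1)=3>1 -> COPY to pp5. 6 ppages; refcounts: pp0:2 pp1:2 pp2:3 pp3:3 pp4:1 pp5:1
Op 5: fork(P2) -> P3. 6 ppages; refcounts: pp0:3 pp1:2 pp2:4 pp3:4 pp4:1 pp5:2
Op 6: read(P0, v3) -> 33. No state change.
Op 7: write(P0, v1, 139). refcount(pp1)=2>1 -> COPY to pp6. 7 ppages; refcounts: pp0:3 pp1:1 pp2:4 pp3:4 pp4:1 pp5:2 pp6:1
Op 8: read(P2, v1) -> 192. No state change.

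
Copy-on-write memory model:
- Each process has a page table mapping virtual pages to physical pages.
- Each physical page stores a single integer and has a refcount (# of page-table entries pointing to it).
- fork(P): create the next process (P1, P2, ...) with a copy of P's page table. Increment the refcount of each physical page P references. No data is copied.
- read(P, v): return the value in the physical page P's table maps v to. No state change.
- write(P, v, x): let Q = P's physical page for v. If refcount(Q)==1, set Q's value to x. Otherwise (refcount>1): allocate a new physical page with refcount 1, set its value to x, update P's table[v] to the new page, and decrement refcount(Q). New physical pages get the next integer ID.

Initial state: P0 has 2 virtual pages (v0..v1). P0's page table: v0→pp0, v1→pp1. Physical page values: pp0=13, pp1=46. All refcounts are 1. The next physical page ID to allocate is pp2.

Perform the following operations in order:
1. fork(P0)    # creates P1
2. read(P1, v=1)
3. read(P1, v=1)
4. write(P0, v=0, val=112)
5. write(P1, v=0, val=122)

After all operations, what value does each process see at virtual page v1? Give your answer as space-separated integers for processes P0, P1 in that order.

Answer: 46 46

Derivation:
Op 1: fork(P0) -> P1. 2 ppages; refcounts: pp0:2 pp1:2
Op 2: read(P1, v1) -> 46. No state change.
Op 3: read(P1, v1) -> 46. No state change.
Op 4: write(P0, v0, 112). refcount(pp0)=2>1 -> COPY to pp2. 3 ppages; refcounts: pp0:1 pp1:2 pp2:1
Op 5: write(P1, v0, 122). refcount(pp0)=1 -> write in place. 3 ppages; refcounts: pp0:1 pp1:2 pp2:1
P0: v1 -> pp1 = 46
P1: v1 -> pp1 = 46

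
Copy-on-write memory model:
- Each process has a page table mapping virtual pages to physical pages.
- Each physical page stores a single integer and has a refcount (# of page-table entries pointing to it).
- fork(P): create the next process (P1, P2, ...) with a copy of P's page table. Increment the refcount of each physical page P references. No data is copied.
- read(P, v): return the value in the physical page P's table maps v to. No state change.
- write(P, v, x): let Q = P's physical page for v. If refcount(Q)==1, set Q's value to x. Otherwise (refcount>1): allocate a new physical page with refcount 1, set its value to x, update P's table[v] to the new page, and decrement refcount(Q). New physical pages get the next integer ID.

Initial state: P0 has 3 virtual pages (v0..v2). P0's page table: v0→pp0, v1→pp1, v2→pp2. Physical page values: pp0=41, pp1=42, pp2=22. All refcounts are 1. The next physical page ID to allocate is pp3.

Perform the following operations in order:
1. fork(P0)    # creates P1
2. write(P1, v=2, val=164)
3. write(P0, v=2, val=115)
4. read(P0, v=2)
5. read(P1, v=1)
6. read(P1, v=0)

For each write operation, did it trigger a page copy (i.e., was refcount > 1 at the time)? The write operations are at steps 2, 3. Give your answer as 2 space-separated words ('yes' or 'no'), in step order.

Op 1: fork(P0) -> P1. 3 ppages; refcounts: pp0:2 pp1:2 pp2:2
Op 2: write(P1, v2, 164). refcount(pp2)=2>1 -> COPY to pp3. 4 ppages; refcounts: pp0:2 pp1:2 pp2:1 pp3:1
Op 3: write(P0, v2, 115). refcount(pp2)=1 -> write in place. 4 ppages; refcounts: pp0:2 pp1:2 pp2:1 pp3:1
Op 4: read(P0, v2) -> 115. No state change.
Op 5: read(P1, v1) -> 42. No state change.
Op 6: read(P1, v0) -> 41. No state change.

yes no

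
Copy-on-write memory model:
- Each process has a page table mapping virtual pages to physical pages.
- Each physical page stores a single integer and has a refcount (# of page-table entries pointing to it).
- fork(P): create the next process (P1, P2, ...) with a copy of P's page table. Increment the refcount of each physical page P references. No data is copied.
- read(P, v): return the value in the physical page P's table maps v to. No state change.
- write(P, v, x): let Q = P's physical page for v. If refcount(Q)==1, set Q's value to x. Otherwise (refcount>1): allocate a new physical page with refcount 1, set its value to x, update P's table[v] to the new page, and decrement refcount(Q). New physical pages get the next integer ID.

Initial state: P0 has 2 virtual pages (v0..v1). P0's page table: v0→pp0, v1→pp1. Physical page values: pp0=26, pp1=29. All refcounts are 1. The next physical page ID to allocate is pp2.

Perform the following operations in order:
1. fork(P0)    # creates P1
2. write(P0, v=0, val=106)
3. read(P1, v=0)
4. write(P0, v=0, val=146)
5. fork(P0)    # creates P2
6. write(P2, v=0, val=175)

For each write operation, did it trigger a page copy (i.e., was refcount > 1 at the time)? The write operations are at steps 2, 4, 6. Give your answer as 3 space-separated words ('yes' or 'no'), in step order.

Op 1: fork(P0) -> P1. 2 ppages; refcounts: pp0:2 pp1:2
Op 2: write(P0, v0, 106). refcount(pp0)=2>1 -> COPY to pp2. 3 ppages; refcounts: pp0:1 pp1:2 pp2:1
Op 3: read(P1, v0) -> 26. No state change.
Op 4: write(P0, v0, 146). refcount(pp2)=1 -> write in place. 3 ppages; refcounts: pp0:1 pp1:2 pp2:1
Op 5: fork(P0) -> P2. 3 ppages; refcounts: pp0:1 pp1:3 pp2:2
Op 6: write(P2, v0, 175). refcount(pp2)=2>1 -> COPY to pp3. 4 ppages; refcounts: pp0:1 pp1:3 pp2:1 pp3:1

yes no yes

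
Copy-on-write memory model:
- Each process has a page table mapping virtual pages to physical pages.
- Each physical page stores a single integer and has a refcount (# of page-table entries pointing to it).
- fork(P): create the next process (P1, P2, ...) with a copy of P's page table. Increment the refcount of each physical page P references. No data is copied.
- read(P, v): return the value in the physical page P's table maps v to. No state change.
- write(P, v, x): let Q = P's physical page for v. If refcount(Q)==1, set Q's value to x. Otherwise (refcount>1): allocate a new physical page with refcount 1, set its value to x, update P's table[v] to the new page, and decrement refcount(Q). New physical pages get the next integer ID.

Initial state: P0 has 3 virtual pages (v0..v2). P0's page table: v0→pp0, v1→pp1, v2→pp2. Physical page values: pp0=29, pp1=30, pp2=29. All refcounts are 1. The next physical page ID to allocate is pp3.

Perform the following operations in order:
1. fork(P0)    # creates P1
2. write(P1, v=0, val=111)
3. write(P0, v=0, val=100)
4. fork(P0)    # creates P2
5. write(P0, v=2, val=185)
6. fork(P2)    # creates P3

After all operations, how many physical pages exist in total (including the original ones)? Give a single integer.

Answer: 5

Derivation:
Op 1: fork(P0) -> P1. 3 ppages; refcounts: pp0:2 pp1:2 pp2:2
Op 2: write(P1, v0, 111). refcount(pp0)=2>1 -> COPY to pp3. 4 ppages; refcounts: pp0:1 pp1:2 pp2:2 pp3:1
Op 3: write(P0, v0, 100). refcount(pp0)=1 -> write in place. 4 ppages; refcounts: pp0:1 pp1:2 pp2:2 pp3:1
Op 4: fork(P0) -> P2. 4 ppages; refcounts: pp0:2 pp1:3 pp2:3 pp3:1
Op 5: write(P0, v2, 185). refcount(pp2)=3>1 -> COPY to pp4. 5 ppages; refcounts: pp0:2 pp1:3 pp2:2 pp3:1 pp4:1
Op 6: fork(P2) -> P3. 5 ppages; refcounts: pp0:3 pp1:4 pp2:3 pp3:1 pp4:1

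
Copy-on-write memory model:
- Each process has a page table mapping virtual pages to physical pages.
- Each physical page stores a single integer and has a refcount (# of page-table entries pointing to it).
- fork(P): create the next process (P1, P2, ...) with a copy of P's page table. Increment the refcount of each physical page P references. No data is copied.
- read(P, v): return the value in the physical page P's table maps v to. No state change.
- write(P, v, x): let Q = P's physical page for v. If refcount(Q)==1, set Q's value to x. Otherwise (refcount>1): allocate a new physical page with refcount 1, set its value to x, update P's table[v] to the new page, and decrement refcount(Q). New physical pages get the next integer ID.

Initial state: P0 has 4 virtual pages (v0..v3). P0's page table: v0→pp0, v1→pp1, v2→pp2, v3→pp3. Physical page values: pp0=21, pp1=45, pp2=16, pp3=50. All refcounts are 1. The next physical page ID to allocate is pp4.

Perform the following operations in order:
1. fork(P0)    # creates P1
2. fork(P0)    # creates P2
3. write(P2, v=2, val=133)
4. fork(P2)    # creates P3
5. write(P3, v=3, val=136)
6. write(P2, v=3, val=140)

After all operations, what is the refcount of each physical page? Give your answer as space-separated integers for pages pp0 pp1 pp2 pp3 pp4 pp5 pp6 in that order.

Answer: 4 4 2 2 2 1 1

Derivation:
Op 1: fork(P0) -> P1. 4 ppages; refcounts: pp0:2 pp1:2 pp2:2 pp3:2
Op 2: fork(P0) -> P2. 4 ppages; refcounts: pp0:3 pp1:3 pp2:3 pp3:3
Op 3: write(P2, v2, 133). refcount(pp2)=3>1 -> COPY to pp4. 5 ppages; refcounts: pp0:3 pp1:3 pp2:2 pp3:3 pp4:1
Op 4: fork(P2) -> P3. 5 ppages; refcounts: pp0:4 pp1:4 pp2:2 pp3:4 pp4:2
Op 5: write(P3, v3, 136). refcount(pp3)=4>1 -> COPY to pp5. 6 ppages; refcounts: pp0:4 pp1:4 pp2:2 pp3:3 pp4:2 pp5:1
Op 6: write(P2, v3, 140). refcount(pp3)=3>1 -> COPY to pp6. 7 ppages; refcounts: pp0:4 pp1:4 pp2:2 pp3:2 pp4:2 pp5:1 pp6:1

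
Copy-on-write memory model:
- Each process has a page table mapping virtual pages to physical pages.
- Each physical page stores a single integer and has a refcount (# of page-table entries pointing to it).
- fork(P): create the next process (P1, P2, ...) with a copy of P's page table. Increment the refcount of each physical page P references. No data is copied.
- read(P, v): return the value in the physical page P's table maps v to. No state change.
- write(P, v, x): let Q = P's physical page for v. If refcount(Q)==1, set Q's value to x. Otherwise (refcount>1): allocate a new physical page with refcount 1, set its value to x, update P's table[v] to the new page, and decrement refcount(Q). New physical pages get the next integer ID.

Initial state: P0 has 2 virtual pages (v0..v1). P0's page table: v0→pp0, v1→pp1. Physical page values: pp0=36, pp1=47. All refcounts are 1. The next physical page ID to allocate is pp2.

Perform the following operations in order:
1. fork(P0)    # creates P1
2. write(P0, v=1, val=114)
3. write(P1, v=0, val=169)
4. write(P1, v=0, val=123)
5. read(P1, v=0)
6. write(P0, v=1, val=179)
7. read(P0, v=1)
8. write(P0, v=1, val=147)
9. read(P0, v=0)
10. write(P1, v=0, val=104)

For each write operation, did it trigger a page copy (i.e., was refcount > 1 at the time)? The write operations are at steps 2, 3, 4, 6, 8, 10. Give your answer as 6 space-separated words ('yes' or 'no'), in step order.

Op 1: fork(P0) -> P1. 2 ppages; refcounts: pp0:2 pp1:2
Op 2: write(P0, v1, 114). refcount(pp1)=2>1 -> COPY to pp2. 3 ppages; refcounts: pp0:2 pp1:1 pp2:1
Op 3: write(P1, v0, 169). refcount(pp0)=2>1 -> COPY to pp3. 4 ppages; refcounts: pp0:1 pp1:1 pp2:1 pp3:1
Op 4: write(P1, v0, 123). refcount(pp3)=1 -> write in place. 4 ppages; refcounts: pp0:1 pp1:1 pp2:1 pp3:1
Op 5: read(P1, v0) -> 123. No state change.
Op 6: write(P0, v1, 179). refcount(pp2)=1 -> write in place. 4 ppages; refcounts: pp0:1 pp1:1 pp2:1 pp3:1
Op 7: read(P0, v1) -> 179. No state change.
Op 8: write(P0, v1, 147). refcount(pp2)=1 -> write in place. 4 ppages; refcounts: pp0:1 pp1:1 pp2:1 pp3:1
Op 9: read(P0, v0) -> 36. No state change.
Op 10: write(P1, v0, 104). refcount(pp3)=1 -> write in place. 4 ppages; refcounts: pp0:1 pp1:1 pp2:1 pp3:1

yes yes no no no no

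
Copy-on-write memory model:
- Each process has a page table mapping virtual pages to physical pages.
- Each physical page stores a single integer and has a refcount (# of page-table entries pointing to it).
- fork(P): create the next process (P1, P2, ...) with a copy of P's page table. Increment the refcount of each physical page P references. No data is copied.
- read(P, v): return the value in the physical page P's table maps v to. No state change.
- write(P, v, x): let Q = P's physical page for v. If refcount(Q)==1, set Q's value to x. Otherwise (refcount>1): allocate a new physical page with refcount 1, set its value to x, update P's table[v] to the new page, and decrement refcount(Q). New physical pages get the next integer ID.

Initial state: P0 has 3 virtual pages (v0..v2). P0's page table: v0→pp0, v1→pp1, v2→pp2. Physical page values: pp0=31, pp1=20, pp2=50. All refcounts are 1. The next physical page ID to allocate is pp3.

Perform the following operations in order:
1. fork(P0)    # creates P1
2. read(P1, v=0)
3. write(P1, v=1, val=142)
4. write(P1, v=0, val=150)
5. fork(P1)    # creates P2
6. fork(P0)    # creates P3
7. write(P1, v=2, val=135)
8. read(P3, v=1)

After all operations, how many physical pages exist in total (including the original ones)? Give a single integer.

Answer: 6

Derivation:
Op 1: fork(P0) -> P1. 3 ppages; refcounts: pp0:2 pp1:2 pp2:2
Op 2: read(P1, v0) -> 31. No state change.
Op 3: write(P1, v1, 142). refcount(pp1)=2>1 -> COPY to pp3. 4 ppages; refcounts: pp0:2 pp1:1 pp2:2 pp3:1
Op 4: write(P1, v0, 150). refcount(pp0)=2>1 -> COPY to pp4. 5 ppages; refcounts: pp0:1 pp1:1 pp2:2 pp3:1 pp4:1
Op 5: fork(P1) -> P2. 5 ppages; refcounts: pp0:1 pp1:1 pp2:3 pp3:2 pp4:2
Op 6: fork(P0) -> P3. 5 ppages; refcounts: pp0:2 pp1:2 pp2:4 pp3:2 pp4:2
Op 7: write(P1, v2, 135). refcount(pp2)=4>1 -> COPY to pp5. 6 ppages; refcounts: pp0:2 pp1:2 pp2:3 pp3:2 pp4:2 pp5:1
Op 8: read(P3, v1) -> 20. No state change.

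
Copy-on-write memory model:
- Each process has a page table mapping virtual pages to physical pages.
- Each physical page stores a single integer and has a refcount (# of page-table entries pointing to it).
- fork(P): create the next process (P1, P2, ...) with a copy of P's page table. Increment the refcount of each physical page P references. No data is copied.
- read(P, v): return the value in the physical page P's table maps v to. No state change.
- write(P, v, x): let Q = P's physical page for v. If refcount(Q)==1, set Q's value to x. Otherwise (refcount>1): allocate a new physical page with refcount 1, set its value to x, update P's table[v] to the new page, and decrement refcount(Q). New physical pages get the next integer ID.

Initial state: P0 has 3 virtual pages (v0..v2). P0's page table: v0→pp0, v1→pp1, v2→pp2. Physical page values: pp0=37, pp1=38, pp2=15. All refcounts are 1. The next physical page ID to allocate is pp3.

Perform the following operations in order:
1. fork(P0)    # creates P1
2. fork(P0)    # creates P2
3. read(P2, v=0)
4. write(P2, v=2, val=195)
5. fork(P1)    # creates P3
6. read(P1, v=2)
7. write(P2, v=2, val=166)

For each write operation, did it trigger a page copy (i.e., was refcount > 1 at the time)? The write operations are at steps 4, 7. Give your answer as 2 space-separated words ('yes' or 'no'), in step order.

Op 1: fork(P0) -> P1. 3 ppages; refcounts: pp0:2 pp1:2 pp2:2
Op 2: fork(P0) -> P2. 3 ppages; refcounts: pp0:3 pp1:3 pp2:3
Op 3: read(P2, v0) -> 37. No state change.
Op 4: write(P2, v2, 195). refcount(pp2)=3>1 -> COPY to pp3. 4 ppages; refcounts: pp0:3 pp1:3 pp2:2 pp3:1
Op 5: fork(P1) -> P3. 4 ppages; refcounts: pp0:4 pp1:4 pp2:3 pp3:1
Op 6: read(P1, v2) -> 15. No state change.
Op 7: write(P2, v2, 166). refcount(pp3)=1 -> write in place. 4 ppages; refcounts: pp0:4 pp1:4 pp2:3 pp3:1

yes no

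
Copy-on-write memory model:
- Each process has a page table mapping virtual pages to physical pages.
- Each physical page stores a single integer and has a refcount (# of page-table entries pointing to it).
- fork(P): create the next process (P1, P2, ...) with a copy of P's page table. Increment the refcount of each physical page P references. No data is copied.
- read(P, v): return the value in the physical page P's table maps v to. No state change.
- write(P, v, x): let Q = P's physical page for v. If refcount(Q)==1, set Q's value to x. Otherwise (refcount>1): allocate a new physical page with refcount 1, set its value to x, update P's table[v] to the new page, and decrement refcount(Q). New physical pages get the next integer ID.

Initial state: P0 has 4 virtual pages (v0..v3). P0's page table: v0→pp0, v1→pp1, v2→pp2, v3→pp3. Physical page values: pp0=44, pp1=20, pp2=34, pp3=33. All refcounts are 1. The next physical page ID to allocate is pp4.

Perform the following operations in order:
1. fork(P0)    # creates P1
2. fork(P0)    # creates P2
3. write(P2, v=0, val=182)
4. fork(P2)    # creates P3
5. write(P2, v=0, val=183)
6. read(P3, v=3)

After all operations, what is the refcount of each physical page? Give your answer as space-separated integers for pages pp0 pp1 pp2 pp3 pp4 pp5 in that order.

Answer: 2 4 4 4 1 1

Derivation:
Op 1: fork(P0) -> P1. 4 ppages; refcounts: pp0:2 pp1:2 pp2:2 pp3:2
Op 2: fork(P0) -> P2. 4 ppages; refcounts: pp0:3 pp1:3 pp2:3 pp3:3
Op 3: write(P2, v0, 182). refcount(pp0)=3>1 -> COPY to pp4. 5 ppages; refcounts: pp0:2 pp1:3 pp2:3 pp3:3 pp4:1
Op 4: fork(P2) -> P3. 5 ppages; refcounts: pp0:2 pp1:4 pp2:4 pp3:4 pp4:2
Op 5: write(P2, v0, 183). refcount(pp4)=2>1 -> COPY to pp5. 6 ppages; refcounts: pp0:2 pp1:4 pp2:4 pp3:4 pp4:1 pp5:1
Op 6: read(P3, v3) -> 33. No state change.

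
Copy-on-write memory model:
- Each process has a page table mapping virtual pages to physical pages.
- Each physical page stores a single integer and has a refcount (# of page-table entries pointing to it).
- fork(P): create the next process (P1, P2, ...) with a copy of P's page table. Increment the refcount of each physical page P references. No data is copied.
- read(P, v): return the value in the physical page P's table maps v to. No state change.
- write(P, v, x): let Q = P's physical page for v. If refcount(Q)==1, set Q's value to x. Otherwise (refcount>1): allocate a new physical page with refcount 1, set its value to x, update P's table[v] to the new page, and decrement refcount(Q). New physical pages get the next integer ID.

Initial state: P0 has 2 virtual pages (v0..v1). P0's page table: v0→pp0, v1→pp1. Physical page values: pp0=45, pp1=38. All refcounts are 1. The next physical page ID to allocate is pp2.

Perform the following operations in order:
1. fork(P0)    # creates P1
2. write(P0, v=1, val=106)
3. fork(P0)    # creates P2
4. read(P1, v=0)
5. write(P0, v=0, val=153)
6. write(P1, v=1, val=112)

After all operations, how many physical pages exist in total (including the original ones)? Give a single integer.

Op 1: fork(P0) -> P1. 2 ppages; refcounts: pp0:2 pp1:2
Op 2: write(P0, v1, 106). refcount(pp1)=2>1 -> COPY to pp2. 3 ppages; refcounts: pp0:2 pp1:1 pp2:1
Op 3: fork(P0) -> P2. 3 ppages; refcounts: pp0:3 pp1:1 pp2:2
Op 4: read(P1, v0) -> 45. No state change.
Op 5: write(P0, v0, 153). refcount(pp0)=3>1 -> COPY to pp3. 4 ppages; refcounts: pp0:2 pp1:1 pp2:2 pp3:1
Op 6: write(P1, v1, 112). refcount(pp1)=1 -> write in place. 4 ppages; refcounts: pp0:2 pp1:1 pp2:2 pp3:1

Answer: 4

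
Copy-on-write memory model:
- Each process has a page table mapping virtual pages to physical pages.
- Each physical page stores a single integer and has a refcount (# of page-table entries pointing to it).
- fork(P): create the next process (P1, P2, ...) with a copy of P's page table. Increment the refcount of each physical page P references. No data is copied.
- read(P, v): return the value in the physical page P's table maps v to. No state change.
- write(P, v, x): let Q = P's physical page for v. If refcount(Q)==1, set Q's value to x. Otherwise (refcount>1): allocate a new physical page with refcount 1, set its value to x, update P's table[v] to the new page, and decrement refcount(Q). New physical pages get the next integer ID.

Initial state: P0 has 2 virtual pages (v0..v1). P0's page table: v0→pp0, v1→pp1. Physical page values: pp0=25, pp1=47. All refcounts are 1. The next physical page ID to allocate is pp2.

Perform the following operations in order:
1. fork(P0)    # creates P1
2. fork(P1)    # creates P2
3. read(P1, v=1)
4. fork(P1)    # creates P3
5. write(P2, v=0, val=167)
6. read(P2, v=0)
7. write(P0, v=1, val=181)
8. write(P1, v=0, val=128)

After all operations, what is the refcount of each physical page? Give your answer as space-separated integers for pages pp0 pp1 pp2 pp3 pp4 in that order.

Answer: 2 3 1 1 1

Derivation:
Op 1: fork(P0) -> P1. 2 ppages; refcounts: pp0:2 pp1:2
Op 2: fork(P1) -> P2. 2 ppages; refcounts: pp0:3 pp1:3
Op 3: read(P1, v1) -> 47. No state change.
Op 4: fork(P1) -> P3. 2 ppages; refcounts: pp0:4 pp1:4
Op 5: write(P2, v0, 167). refcount(pp0)=4>1 -> COPY to pp2. 3 ppages; refcounts: pp0:3 pp1:4 pp2:1
Op 6: read(P2, v0) -> 167. No state change.
Op 7: write(P0, v1, 181). refcount(pp1)=4>1 -> COPY to pp3. 4 ppages; refcounts: pp0:3 pp1:3 pp2:1 pp3:1
Op 8: write(P1, v0, 128). refcount(pp0)=3>1 -> COPY to pp4. 5 ppages; refcounts: pp0:2 pp1:3 pp2:1 pp3:1 pp4:1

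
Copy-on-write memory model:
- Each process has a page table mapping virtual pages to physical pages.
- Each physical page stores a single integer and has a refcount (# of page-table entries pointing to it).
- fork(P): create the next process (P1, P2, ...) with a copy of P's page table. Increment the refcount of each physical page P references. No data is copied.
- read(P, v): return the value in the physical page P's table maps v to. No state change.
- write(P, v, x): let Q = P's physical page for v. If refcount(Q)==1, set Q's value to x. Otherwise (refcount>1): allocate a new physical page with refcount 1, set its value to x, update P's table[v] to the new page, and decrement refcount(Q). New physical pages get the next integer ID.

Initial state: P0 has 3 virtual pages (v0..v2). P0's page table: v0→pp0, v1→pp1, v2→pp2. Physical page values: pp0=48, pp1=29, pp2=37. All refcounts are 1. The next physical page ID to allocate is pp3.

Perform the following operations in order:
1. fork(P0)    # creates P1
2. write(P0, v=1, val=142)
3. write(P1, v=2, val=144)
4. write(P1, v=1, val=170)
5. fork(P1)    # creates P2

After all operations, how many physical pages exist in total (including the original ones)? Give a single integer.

Op 1: fork(P0) -> P1. 3 ppages; refcounts: pp0:2 pp1:2 pp2:2
Op 2: write(P0, v1, 142). refcount(pp1)=2>1 -> COPY to pp3. 4 ppages; refcounts: pp0:2 pp1:1 pp2:2 pp3:1
Op 3: write(P1, v2, 144). refcount(pp2)=2>1 -> COPY to pp4. 5 ppages; refcounts: pp0:2 pp1:1 pp2:1 pp3:1 pp4:1
Op 4: write(P1, v1, 170). refcount(pp1)=1 -> write in place. 5 ppages; refcounts: pp0:2 pp1:1 pp2:1 pp3:1 pp4:1
Op 5: fork(P1) -> P2. 5 ppages; refcounts: pp0:3 pp1:2 pp2:1 pp3:1 pp4:2

Answer: 5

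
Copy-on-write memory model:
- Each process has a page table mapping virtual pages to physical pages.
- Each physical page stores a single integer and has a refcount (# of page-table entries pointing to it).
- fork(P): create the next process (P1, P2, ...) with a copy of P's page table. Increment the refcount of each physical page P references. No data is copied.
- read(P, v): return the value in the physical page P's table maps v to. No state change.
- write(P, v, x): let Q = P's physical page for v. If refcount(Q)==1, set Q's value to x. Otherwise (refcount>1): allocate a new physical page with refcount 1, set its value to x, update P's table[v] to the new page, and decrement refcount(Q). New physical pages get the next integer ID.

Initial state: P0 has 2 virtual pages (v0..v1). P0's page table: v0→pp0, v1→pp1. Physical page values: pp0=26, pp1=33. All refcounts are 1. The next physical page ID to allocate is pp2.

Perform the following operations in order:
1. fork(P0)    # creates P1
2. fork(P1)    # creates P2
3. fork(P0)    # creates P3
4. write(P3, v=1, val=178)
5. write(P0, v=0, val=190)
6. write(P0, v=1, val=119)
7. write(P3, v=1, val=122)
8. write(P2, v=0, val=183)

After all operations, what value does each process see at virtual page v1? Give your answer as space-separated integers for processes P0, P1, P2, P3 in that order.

Answer: 119 33 33 122

Derivation:
Op 1: fork(P0) -> P1. 2 ppages; refcounts: pp0:2 pp1:2
Op 2: fork(P1) -> P2. 2 ppages; refcounts: pp0:3 pp1:3
Op 3: fork(P0) -> P3. 2 ppages; refcounts: pp0:4 pp1:4
Op 4: write(P3, v1, 178). refcount(pp1)=4>1 -> COPY to pp2. 3 ppages; refcounts: pp0:4 pp1:3 pp2:1
Op 5: write(P0, v0, 190). refcount(pp0)=4>1 -> COPY to pp3. 4 ppages; refcounts: pp0:3 pp1:3 pp2:1 pp3:1
Op 6: write(P0, v1, 119). refcount(pp1)=3>1 -> COPY to pp4. 5 ppages; refcounts: pp0:3 pp1:2 pp2:1 pp3:1 pp4:1
Op 7: write(P3, v1, 122). refcount(pp2)=1 -> write in place. 5 ppages; refcounts: pp0:3 pp1:2 pp2:1 pp3:1 pp4:1
Op 8: write(P2, v0, 183). refcount(pp0)=3>1 -> COPY to pp5. 6 ppages; refcounts: pp0:2 pp1:2 pp2:1 pp3:1 pp4:1 pp5:1
P0: v1 -> pp4 = 119
P1: v1 -> pp1 = 33
P2: v1 -> pp1 = 33
P3: v1 -> pp2 = 122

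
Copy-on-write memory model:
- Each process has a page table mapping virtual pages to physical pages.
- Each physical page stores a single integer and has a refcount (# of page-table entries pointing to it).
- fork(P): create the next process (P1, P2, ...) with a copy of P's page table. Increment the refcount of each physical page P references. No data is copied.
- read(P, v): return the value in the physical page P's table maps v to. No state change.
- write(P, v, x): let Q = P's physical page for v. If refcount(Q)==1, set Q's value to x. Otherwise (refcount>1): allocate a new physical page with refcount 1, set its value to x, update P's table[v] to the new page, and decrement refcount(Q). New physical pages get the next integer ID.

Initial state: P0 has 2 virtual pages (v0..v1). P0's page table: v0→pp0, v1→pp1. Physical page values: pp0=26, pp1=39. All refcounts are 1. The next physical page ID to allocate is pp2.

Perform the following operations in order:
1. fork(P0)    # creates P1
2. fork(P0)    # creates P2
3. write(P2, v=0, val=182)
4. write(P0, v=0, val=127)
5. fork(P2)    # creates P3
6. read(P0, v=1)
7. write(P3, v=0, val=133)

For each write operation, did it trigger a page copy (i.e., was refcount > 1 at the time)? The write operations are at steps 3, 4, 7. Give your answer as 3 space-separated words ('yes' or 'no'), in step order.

Op 1: fork(P0) -> P1. 2 ppages; refcounts: pp0:2 pp1:2
Op 2: fork(P0) -> P2. 2 ppages; refcounts: pp0:3 pp1:3
Op 3: write(P2, v0, 182). refcount(pp0)=3>1 -> COPY to pp2. 3 ppages; refcounts: pp0:2 pp1:3 pp2:1
Op 4: write(P0, v0, 127). refcount(pp0)=2>1 -> COPY to pp3. 4 ppages; refcounts: pp0:1 pp1:3 pp2:1 pp3:1
Op 5: fork(P2) -> P3. 4 ppages; refcounts: pp0:1 pp1:4 pp2:2 pp3:1
Op 6: read(P0, v1) -> 39. No state change.
Op 7: write(P3, v0, 133). refcount(pp2)=2>1 -> COPY to pp4. 5 ppages; refcounts: pp0:1 pp1:4 pp2:1 pp3:1 pp4:1

yes yes yes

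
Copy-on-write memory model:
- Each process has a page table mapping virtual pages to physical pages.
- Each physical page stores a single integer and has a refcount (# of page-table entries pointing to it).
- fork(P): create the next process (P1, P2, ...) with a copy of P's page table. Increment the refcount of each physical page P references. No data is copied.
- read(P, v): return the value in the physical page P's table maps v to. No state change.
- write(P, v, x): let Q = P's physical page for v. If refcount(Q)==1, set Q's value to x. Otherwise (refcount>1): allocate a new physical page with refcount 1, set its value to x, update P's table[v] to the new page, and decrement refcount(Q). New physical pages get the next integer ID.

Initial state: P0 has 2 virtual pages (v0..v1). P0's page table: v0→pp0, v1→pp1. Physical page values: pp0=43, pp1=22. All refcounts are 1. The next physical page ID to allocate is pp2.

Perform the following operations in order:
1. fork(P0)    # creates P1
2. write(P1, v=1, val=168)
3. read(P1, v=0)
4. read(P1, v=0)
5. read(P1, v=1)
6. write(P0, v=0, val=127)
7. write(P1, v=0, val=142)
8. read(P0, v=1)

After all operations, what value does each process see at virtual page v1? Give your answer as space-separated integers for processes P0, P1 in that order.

Op 1: fork(P0) -> P1. 2 ppages; refcounts: pp0:2 pp1:2
Op 2: write(P1, v1, 168). refcount(pp1)=2>1 -> COPY to pp2. 3 ppages; refcounts: pp0:2 pp1:1 pp2:1
Op 3: read(P1, v0) -> 43. No state change.
Op 4: read(P1, v0) -> 43. No state change.
Op 5: read(P1, v1) -> 168. No state change.
Op 6: write(P0, v0, 127). refcount(pp0)=2>1 -> COPY to pp3. 4 ppages; refcounts: pp0:1 pp1:1 pp2:1 pp3:1
Op 7: write(P1, v0, 142). refcount(pp0)=1 -> write in place. 4 ppages; refcounts: pp0:1 pp1:1 pp2:1 pp3:1
Op 8: read(P0, v1) -> 22. No state change.
P0: v1 -> pp1 = 22
P1: v1 -> pp2 = 168

Answer: 22 168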